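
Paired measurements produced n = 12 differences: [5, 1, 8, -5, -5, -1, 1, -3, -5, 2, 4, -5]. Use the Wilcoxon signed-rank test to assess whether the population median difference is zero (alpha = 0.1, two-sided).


Step 1: Drop any zero differences (none here) and take |d_i|.
|d| = [5, 1, 8, 5, 5, 1, 1, 3, 5, 2, 4, 5]
Step 2: Midrank |d_i| (ties get averaged ranks).
ranks: |5|->9, |1|->2, |8|->12, |5|->9, |5|->9, |1|->2, |1|->2, |3|->5, |5|->9, |2|->4, |4|->6, |5|->9
Step 3: Attach original signs; sum ranks with positive sign and with negative sign.
W+ = 9 + 2 + 12 + 2 + 4 + 6 = 35
W- = 9 + 9 + 2 + 5 + 9 + 9 = 43
(Check: W+ + W- = 78 should equal n(n+1)/2 = 78.)
Step 4: Test statistic W = min(W+, W-) = 35.
Step 5: Ties in |d|, so use the tie-corrected normal approximation.
        E[W] = n(n+1)/4 = 12*13/4 = 39.
        Tie groups: |d|=1 (t=3), |d|=5 (t=5); sum(t^3 - t) = 144.
        Var[W] = n(n+1)(2n+1)/24 - sum(t^3-t)/48 = 3900/24 - 144/48 = 159.5.
        z = (W - E[W]) / sqrt(Var[W]) = (35 - 39) / 12.6293 = -0.3167.
        Two-sided p = 2*Phi(z) = 0.751454.
Step 6: alpha = 0.1. fail to reject H0.

W+ = 35, W- = 43, W = min = 35, p = 0.751454, fail to reject H0.


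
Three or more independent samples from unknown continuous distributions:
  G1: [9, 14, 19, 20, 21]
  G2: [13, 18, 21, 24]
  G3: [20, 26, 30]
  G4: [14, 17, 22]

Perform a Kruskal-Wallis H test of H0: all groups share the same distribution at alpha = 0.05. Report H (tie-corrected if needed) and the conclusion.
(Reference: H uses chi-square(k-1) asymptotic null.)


Step 1: Combine all N = 15 observations and assign midranks.
sorted (value, group, rank): (9,G1,1), (13,G2,2), (14,G1,3.5), (14,G4,3.5), (17,G4,5), (18,G2,6), (19,G1,7), (20,G1,8.5), (20,G3,8.5), (21,G1,10.5), (21,G2,10.5), (22,G4,12), (24,G2,13), (26,G3,14), (30,G3,15)
Step 2: Sum ranks within each group.
R_1 = 30.5 (n_1 = 5)
R_2 = 31.5 (n_2 = 4)
R_3 = 37.5 (n_3 = 3)
R_4 = 20.5 (n_4 = 3)
Step 3: H = 12/(N(N+1)) * sum(R_i^2/n_i) - 3(N+1)
     = 12/(15*16) * (30.5^2/5 + 31.5^2/4 + 37.5^2/3 + 20.5^2/3) - 3*16
     = 0.050000 * 1042.95 - 48
     = 4.147292.
Step 4: Ties present; correction factor C = 1 - 18/(15^3 - 15) = 0.994643. Corrected H = 4.147292 / 0.994643 = 4.169629.
Step 5: Under H0, H ~ chi^2(3); p-value = 0.243720.
Step 6: alpha = 0.05. fail to reject H0.

H = 4.1696, df = 3, p = 0.243720, fail to reject H0.


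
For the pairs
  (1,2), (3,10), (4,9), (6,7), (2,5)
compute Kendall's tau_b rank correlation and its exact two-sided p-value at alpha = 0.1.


Step 1: Enumerate the 10 unordered pairs (i,j) with i<j and classify each by sign(x_j-x_i) * sign(y_j-y_i).
  (1,2):dx=+2,dy=+8->C; (1,3):dx=+3,dy=+7->C; (1,4):dx=+5,dy=+5->C; (1,5):dx=+1,dy=+3->C
  (2,3):dx=+1,dy=-1->D; (2,4):dx=+3,dy=-3->D; (2,5):dx=-1,dy=-5->C; (3,4):dx=+2,dy=-2->D
  (3,5):dx=-2,dy=-4->C; (4,5):dx=-4,dy=-2->C
Step 2: C = 7, D = 3, total pairs = 10.
Step 3: tau = (C - D)/(n(n-1)/2) = (7 - 3)/10 = 0.400000.
Step 4: Exact two-sided p-value (enumerate n! = 120 permutations of y under H0): p = 0.483333.
Step 5: alpha = 0.1. fail to reject H0.

tau_b = 0.4000 (C=7, D=3), p = 0.483333, fail to reject H0.


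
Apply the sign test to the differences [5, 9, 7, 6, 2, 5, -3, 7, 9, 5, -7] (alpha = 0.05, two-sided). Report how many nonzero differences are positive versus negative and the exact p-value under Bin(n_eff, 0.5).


Step 1: Discard zero differences. Original n = 11; n_eff = number of nonzero differences = 11.
Nonzero differences (with sign): +5, +9, +7, +6, +2, +5, -3, +7, +9, +5, -7
Step 2: Count signs: positive = 9, negative = 2.
Step 3: Under H0: P(positive) = 0.5, so the number of positives S ~ Bin(11, 0.5).
Step 4: Two-sided exact p-value = sum of Bin(11,0.5) probabilities at or below the observed probability = 0.065430.
Step 5: alpha = 0.05. fail to reject H0.

n_eff = 11, pos = 9, neg = 2, p = 0.065430, fail to reject H0.


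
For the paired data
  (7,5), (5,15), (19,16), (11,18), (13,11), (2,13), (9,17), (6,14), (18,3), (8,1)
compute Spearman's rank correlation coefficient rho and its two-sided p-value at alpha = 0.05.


Step 1: Rank x and y separately (midranks; no ties here).
rank(x): 7->4, 5->2, 19->10, 11->7, 13->8, 2->1, 9->6, 6->3, 18->9, 8->5
rank(y): 5->3, 15->7, 16->8, 18->10, 11->4, 13->5, 17->9, 14->6, 3->2, 1->1
Step 2: d_i = R_x(i) - R_y(i); compute d_i^2.
  (4-3)^2=1, (2-7)^2=25, (10-8)^2=4, (7-10)^2=9, (8-4)^2=16, (1-5)^2=16, (6-9)^2=9, (3-6)^2=9, (9-2)^2=49, (5-1)^2=16
sum(d^2) = 154.
Step 3: rho = 1 - 6*154 / (10*(10^2 - 1)) = 1 - 924/990 = 0.066667.
Step 4: Under H0, t = rho * sqrt((n-2)/(1-rho^2)) = 0.1890 ~ t(8).
Step 5: Two-sided p-value from the t-distribution with 8 df = 0.854813.
Step 6: alpha = 0.05. fail to reject H0.

rho = 0.0667, p = 0.854813, fail to reject H0 at alpha = 0.05.


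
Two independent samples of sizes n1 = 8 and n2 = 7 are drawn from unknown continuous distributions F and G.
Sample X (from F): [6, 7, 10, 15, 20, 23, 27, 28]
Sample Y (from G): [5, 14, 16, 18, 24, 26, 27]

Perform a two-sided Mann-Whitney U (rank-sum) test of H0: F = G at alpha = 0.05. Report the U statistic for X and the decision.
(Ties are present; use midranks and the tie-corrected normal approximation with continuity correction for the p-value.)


Step 1: Combine and sort all 15 observations; assign midranks.
sorted (value, group): (5,Y), (6,X), (7,X), (10,X), (14,Y), (15,X), (16,Y), (18,Y), (20,X), (23,X), (24,Y), (26,Y), (27,X), (27,Y), (28,X)
ranks: 5->1, 6->2, 7->3, 10->4, 14->5, 15->6, 16->7, 18->8, 20->9, 23->10, 24->11, 26->12, 27->13.5, 27->13.5, 28->15
Step 2: Rank sum for X: R1 = 2 + 3 + 4 + 6 + 9 + 10 + 13.5 + 15 = 62.5.
Step 3: U_X = R1 - n1(n1+1)/2 = 62.5 - 8*9/2 = 62.5 - 36 = 26.5.
       U_Y = n1*n2 - U_X = 56 - 26.5 = 29.5.
Step 4: Ties are present, so use the tie-corrected normal approximation (with continuity correction) for the p-value.
Step 5: p-value = 0.907786; compare to alpha = 0.05. fail to reject H0.

U_X = 26.5, p = 0.907786, fail to reject H0 at alpha = 0.05.


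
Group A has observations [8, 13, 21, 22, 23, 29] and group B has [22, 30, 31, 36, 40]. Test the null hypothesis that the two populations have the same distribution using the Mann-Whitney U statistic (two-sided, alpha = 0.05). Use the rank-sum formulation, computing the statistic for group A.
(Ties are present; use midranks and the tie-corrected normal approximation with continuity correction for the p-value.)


Step 1: Combine and sort all 11 observations; assign midranks.
sorted (value, group): (8,X), (13,X), (21,X), (22,X), (22,Y), (23,X), (29,X), (30,Y), (31,Y), (36,Y), (40,Y)
ranks: 8->1, 13->2, 21->3, 22->4.5, 22->4.5, 23->6, 29->7, 30->8, 31->9, 36->10, 40->11
Step 2: Rank sum for X: R1 = 1 + 2 + 3 + 4.5 + 6 + 7 = 23.5.
Step 3: U_X = R1 - n1(n1+1)/2 = 23.5 - 6*7/2 = 23.5 - 21 = 2.5.
       U_Y = n1*n2 - U_X = 30 - 2.5 = 27.5.
Step 4: Ties are present, so use the tie-corrected normal approximation (with continuity correction) for the p-value.
Step 5: p-value = 0.028100; compare to alpha = 0.05. reject H0.

U_X = 2.5, p = 0.028100, reject H0 at alpha = 0.05.


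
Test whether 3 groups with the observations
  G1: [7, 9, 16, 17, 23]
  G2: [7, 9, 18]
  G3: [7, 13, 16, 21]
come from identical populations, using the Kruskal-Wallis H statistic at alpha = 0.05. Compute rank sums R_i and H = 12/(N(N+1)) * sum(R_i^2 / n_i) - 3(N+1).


Step 1: Combine all N = 12 observations and assign midranks.
sorted (value, group, rank): (7,G1,2), (7,G2,2), (7,G3,2), (9,G1,4.5), (9,G2,4.5), (13,G3,6), (16,G1,7.5), (16,G3,7.5), (17,G1,9), (18,G2,10), (21,G3,11), (23,G1,12)
Step 2: Sum ranks within each group.
R_1 = 35 (n_1 = 5)
R_2 = 16.5 (n_2 = 3)
R_3 = 26.5 (n_3 = 4)
Step 3: H = 12/(N(N+1)) * sum(R_i^2/n_i) - 3(N+1)
     = 12/(12*13) * (35^2/5 + 16.5^2/3 + 26.5^2/4) - 3*13
     = 0.076923 * 511.312 - 39
     = 0.331731.
Step 4: Ties present; correction factor C = 1 - 36/(12^3 - 12) = 0.979021. Corrected H = 0.331731 / 0.979021 = 0.338839.
Step 5: Under H0, H ~ chi^2(2); p-value = 0.844155.
Step 6: alpha = 0.05. fail to reject H0.

H = 0.3388, df = 2, p = 0.844155, fail to reject H0.


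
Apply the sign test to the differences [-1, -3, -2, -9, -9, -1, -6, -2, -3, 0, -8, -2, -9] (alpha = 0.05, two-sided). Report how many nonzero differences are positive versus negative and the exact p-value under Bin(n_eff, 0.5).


Step 1: Discard zero differences. Original n = 13; n_eff = number of nonzero differences = 12.
Nonzero differences (with sign): -1, -3, -2, -9, -9, -1, -6, -2, -3, -8, -2, -9
Step 2: Count signs: positive = 0, negative = 12.
Step 3: Under H0: P(positive) = 0.5, so the number of positives S ~ Bin(12, 0.5).
Step 4: Two-sided exact p-value = sum of Bin(12,0.5) probabilities at or below the observed probability = 0.000488.
Step 5: alpha = 0.05. reject H0.

n_eff = 12, pos = 0, neg = 12, p = 0.000488, reject H0.


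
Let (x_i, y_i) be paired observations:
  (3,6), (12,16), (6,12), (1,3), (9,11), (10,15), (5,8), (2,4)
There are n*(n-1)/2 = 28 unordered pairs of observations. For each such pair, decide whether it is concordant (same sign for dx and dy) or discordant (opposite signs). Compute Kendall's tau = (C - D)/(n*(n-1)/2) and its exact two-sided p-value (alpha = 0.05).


Step 1: Enumerate the 28 unordered pairs (i,j) with i<j and classify each by sign(x_j-x_i) * sign(y_j-y_i).
  (1,2):dx=+9,dy=+10->C; (1,3):dx=+3,dy=+6->C; (1,4):dx=-2,dy=-3->C; (1,5):dx=+6,dy=+5->C
  (1,6):dx=+7,dy=+9->C; (1,7):dx=+2,dy=+2->C; (1,8):dx=-1,dy=-2->C; (2,3):dx=-6,dy=-4->C
  (2,4):dx=-11,dy=-13->C; (2,5):dx=-3,dy=-5->C; (2,6):dx=-2,dy=-1->C; (2,7):dx=-7,dy=-8->C
  (2,8):dx=-10,dy=-12->C; (3,4):dx=-5,dy=-9->C; (3,5):dx=+3,dy=-1->D; (3,6):dx=+4,dy=+3->C
  (3,7):dx=-1,dy=-4->C; (3,8):dx=-4,dy=-8->C; (4,5):dx=+8,dy=+8->C; (4,6):dx=+9,dy=+12->C
  (4,7):dx=+4,dy=+5->C; (4,8):dx=+1,dy=+1->C; (5,6):dx=+1,dy=+4->C; (5,7):dx=-4,dy=-3->C
  (5,8):dx=-7,dy=-7->C; (6,7):dx=-5,dy=-7->C; (6,8):dx=-8,dy=-11->C; (7,8):dx=-3,dy=-4->C
Step 2: C = 27, D = 1, total pairs = 28.
Step 3: tau = (C - D)/(n(n-1)/2) = (27 - 1)/28 = 0.928571.
Step 4: Exact two-sided p-value (enumerate n! = 40320 permutations of y under H0): p = 0.000397.
Step 5: alpha = 0.05. reject H0.

tau_b = 0.9286 (C=27, D=1), p = 0.000397, reject H0.


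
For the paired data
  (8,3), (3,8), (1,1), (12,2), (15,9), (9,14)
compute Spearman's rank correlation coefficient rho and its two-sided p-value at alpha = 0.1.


Step 1: Rank x and y separately (midranks; no ties here).
rank(x): 8->3, 3->2, 1->1, 12->5, 15->6, 9->4
rank(y): 3->3, 8->4, 1->1, 2->2, 9->5, 14->6
Step 2: d_i = R_x(i) - R_y(i); compute d_i^2.
  (3-3)^2=0, (2-4)^2=4, (1-1)^2=0, (5-2)^2=9, (6-5)^2=1, (4-6)^2=4
sum(d^2) = 18.
Step 3: rho = 1 - 6*18 / (6*(6^2 - 1)) = 1 - 108/210 = 0.485714.
Step 4: Under H0, t = rho * sqrt((n-2)/(1-rho^2)) = 1.1113 ~ t(4).
Step 5: Two-sided p-value from the t-distribution with 4 df = 0.328723.
Step 6: alpha = 0.1. fail to reject H0.

rho = 0.4857, p = 0.328723, fail to reject H0 at alpha = 0.1.


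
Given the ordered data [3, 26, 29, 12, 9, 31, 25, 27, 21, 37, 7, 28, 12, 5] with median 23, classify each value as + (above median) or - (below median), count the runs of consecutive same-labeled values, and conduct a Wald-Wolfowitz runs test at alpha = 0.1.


Step 1: Compute median = 23; label A = above, B = below.
Labels in order: BAABBAAABABABB  (n_A = 7, n_B = 7)
Step 2: Count runs R = 9.
Step 3: Under H0 (random ordering), E[R] = 2*n_A*n_B/(n_A+n_B) + 1 = 2*7*7/14 + 1 = 8.0000.
        Var[R] = 2*n_A*n_B*(2*n_A*n_B - n_A - n_B) / ((n_A+n_B)^2 * (n_A+n_B-1)) = 8232/2548 = 3.2308.
        SD[R] = 1.7974.
Step 4: Continuity-corrected z = (R - 0.5 - E[R]) / SD[R] = (9 - 0.5 - 8.0000) / 1.7974 = 0.2782.
Step 5: Two-sided p-value via normal approximation = 2*(1 - Phi(|z|)) = 0.780879.
Step 6: alpha = 0.1. fail to reject H0.

R = 9, z = 0.2782, p = 0.780879, fail to reject H0.


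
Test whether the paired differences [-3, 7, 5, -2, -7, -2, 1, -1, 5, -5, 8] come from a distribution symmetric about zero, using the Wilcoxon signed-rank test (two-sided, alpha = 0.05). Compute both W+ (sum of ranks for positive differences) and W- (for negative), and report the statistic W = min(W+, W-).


Step 1: Drop any zero differences (none here) and take |d_i|.
|d| = [3, 7, 5, 2, 7, 2, 1, 1, 5, 5, 8]
Step 2: Midrank |d_i| (ties get averaged ranks).
ranks: |3|->5, |7|->9.5, |5|->7, |2|->3.5, |7|->9.5, |2|->3.5, |1|->1.5, |1|->1.5, |5|->7, |5|->7, |8|->11
Step 3: Attach original signs; sum ranks with positive sign and with negative sign.
W+ = 9.5 + 7 + 1.5 + 7 + 11 = 36
W- = 5 + 3.5 + 9.5 + 3.5 + 1.5 + 7 = 30
(Check: W+ + W- = 66 should equal n(n+1)/2 = 66.)
Step 4: Test statistic W = min(W+, W-) = 30.
Step 5: Ties in |d|, so use the tie-corrected normal approximation.
        E[W] = n(n+1)/4 = 11*12/4 = 33.
        Tie groups: |d|=1 (t=2), |d|=2 (t=2), |d|=5 (t=3), |d|=7 (t=2); sum(t^3 - t) = 42.
        Var[W] = n(n+1)(2n+1)/24 - sum(t^3-t)/48 = 3036/24 - 42/48 = 125.625.
        z = (W - E[W]) / sqrt(Var[W]) = (30 - 33) / 11.2083 = -0.2677.
        Two-sided p = 2*Phi(z) = 0.788961.
Step 6: alpha = 0.05. fail to reject H0.

W+ = 36, W- = 30, W = min = 30, p = 0.788961, fail to reject H0.


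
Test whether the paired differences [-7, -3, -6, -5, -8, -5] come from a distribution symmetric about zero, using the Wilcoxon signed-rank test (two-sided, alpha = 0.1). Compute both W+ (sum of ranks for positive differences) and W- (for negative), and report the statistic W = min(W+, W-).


Step 1: Drop any zero differences (none here) and take |d_i|.
|d| = [7, 3, 6, 5, 8, 5]
Step 2: Midrank |d_i| (ties get averaged ranks).
ranks: |7|->5, |3|->1, |6|->4, |5|->2.5, |8|->6, |5|->2.5
Step 3: Attach original signs; sum ranks with positive sign and with negative sign.
W+ = 0 = 0
W- = 5 + 1 + 4 + 2.5 + 6 + 2.5 = 21
(Check: W+ + W- = 21 should equal n(n+1)/2 = 21.)
Step 4: Test statistic W = min(W+, W-) = 0.
Step 5: Ties in |d|, so use the tie-corrected normal approximation.
        E[W] = n(n+1)/4 = 6*7/4 = 10.5.
        Tie groups: |d|=5 (t=2); sum(t^3 - t) = 6.
        Var[W] = n(n+1)(2n+1)/24 - sum(t^3-t)/48 = 546/24 - 6/48 = 22.625.
        z = (W - E[W]) / sqrt(Var[W]) = (0 - 10.5) / 4.7566 = -2.2075.
        Two-sided p = 2*Phi(z) = 0.027281.
Step 6: alpha = 0.1. reject H0.

W+ = 0, W- = 21, W = min = 0, p = 0.027281, reject H0.


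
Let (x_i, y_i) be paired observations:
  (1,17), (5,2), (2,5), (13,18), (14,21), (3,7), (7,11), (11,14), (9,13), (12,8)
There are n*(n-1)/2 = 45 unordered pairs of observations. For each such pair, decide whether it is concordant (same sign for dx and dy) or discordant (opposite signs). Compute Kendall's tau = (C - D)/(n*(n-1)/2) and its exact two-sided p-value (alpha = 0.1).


Step 1: Enumerate the 45 unordered pairs (i,j) with i<j and classify each by sign(x_j-x_i) * sign(y_j-y_i).
  (1,2):dx=+4,dy=-15->D; (1,3):dx=+1,dy=-12->D; (1,4):dx=+12,dy=+1->C; (1,5):dx=+13,dy=+4->C
  (1,6):dx=+2,dy=-10->D; (1,7):dx=+6,dy=-6->D; (1,8):dx=+10,dy=-3->D; (1,9):dx=+8,dy=-4->D
  (1,10):dx=+11,dy=-9->D; (2,3):dx=-3,dy=+3->D; (2,4):dx=+8,dy=+16->C; (2,5):dx=+9,dy=+19->C
  (2,6):dx=-2,dy=+5->D; (2,7):dx=+2,dy=+9->C; (2,8):dx=+6,dy=+12->C; (2,9):dx=+4,dy=+11->C
  (2,10):dx=+7,dy=+6->C; (3,4):dx=+11,dy=+13->C; (3,5):dx=+12,dy=+16->C; (3,6):dx=+1,dy=+2->C
  (3,7):dx=+5,dy=+6->C; (3,8):dx=+9,dy=+9->C; (3,9):dx=+7,dy=+8->C; (3,10):dx=+10,dy=+3->C
  (4,5):dx=+1,dy=+3->C; (4,6):dx=-10,dy=-11->C; (4,7):dx=-6,dy=-7->C; (4,8):dx=-2,dy=-4->C
  (4,9):dx=-4,dy=-5->C; (4,10):dx=-1,dy=-10->C; (5,6):dx=-11,dy=-14->C; (5,7):dx=-7,dy=-10->C
  (5,8):dx=-3,dy=-7->C; (5,9):dx=-5,dy=-8->C; (5,10):dx=-2,dy=-13->C; (6,7):dx=+4,dy=+4->C
  (6,8):dx=+8,dy=+7->C; (6,9):dx=+6,dy=+6->C; (6,10):dx=+9,dy=+1->C; (7,8):dx=+4,dy=+3->C
  (7,9):dx=+2,dy=+2->C; (7,10):dx=+5,dy=-3->D; (8,9):dx=-2,dy=-1->C; (8,10):dx=+1,dy=-6->D
  (9,10):dx=+3,dy=-5->D
Step 2: C = 33, D = 12, total pairs = 45.
Step 3: tau = (C - D)/(n(n-1)/2) = (33 - 12)/45 = 0.466667.
Step 4: Exact two-sided p-value (enumerate n! = 3628800 permutations of y under H0): p = 0.072550.
Step 5: alpha = 0.1. reject H0.

tau_b = 0.4667 (C=33, D=12), p = 0.072550, reject H0.


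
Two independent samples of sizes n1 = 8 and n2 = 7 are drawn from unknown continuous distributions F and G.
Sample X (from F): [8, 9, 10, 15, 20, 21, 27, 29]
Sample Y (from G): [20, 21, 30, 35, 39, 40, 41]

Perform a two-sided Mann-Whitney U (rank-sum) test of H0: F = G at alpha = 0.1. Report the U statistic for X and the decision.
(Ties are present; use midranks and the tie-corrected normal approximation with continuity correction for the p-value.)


Step 1: Combine and sort all 15 observations; assign midranks.
sorted (value, group): (8,X), (9,X), (10,X), (15,X), (20,X), (20,Y), (21,X), (21,Y), (27,X), (29,X), (30,Y), (35,Y), (39,Y), (40,Y), (41,Y)
ranks: 8->1, 9->2, 10->3, 15->4, 20->5.5, 20->5.5, 21->7.5, 21->7.5, 27->9, 29->10, 30->11, 35->12, 39->13, 40->14, 41->15
Step 2: Rank sum for X: R1 = 1 + 2 + 3 + 4 + 5.5 + 7.5 + 9 + 10 = 42.
Step 3: U_X = R1 - n1(n1+1)/2 = 42 - 8*9/2 = 42 - 36 = 6.
       U_Y = n1*n2 - U_X = 56 - 6 = 50.
Step 4: Ties are present, so use the tie-corrected normal approximation (with continuity correction) for the p-value.
Step 5: p-value = 0.012681; compare to alpha = 0.1. reject H0.

U_X = 6, p = 0.012681, reject H0 at alpha = 0.1.


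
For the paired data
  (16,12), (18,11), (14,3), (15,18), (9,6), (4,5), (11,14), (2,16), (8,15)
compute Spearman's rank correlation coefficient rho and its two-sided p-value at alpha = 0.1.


Step 1: Rank x and y separately (midranks; no ties here).
rank(x): 16->8, 18->9, 14->6, 15->7, 9->4, 4->2, 11->5, 2->1, 8->3
rank(y): 12->5, 11->4, 3->1, 18->9, 6->3, 5->2, 14->6, 16->8, 15->7
Step 2: d_i = R_x(i) - R_y(i); compute d_i^2.
  (8-5)^2=9, (9-4)^2=25, (6-1)^2=25, (7-9)^2=4, (4-3)^2=1, (2-2)^2=0, (5-6)^2=1, (1-8)^2=49, (3-7)^2=16
sum(d^2) = 130.
Step 3: rho = 1 - 6*130 / (9*(9^2 - 1)) = 1 - 780/720 = -0.083333.
Step 4: Under H0, t = rho * sqrt((n-2)/(1-rho^2)) = -0.2212 ~ t(7).
Step 5: Two-sided p-value from the t-distribution with 7 df = 0.831214.
Step 6: alpha = 0.1. fail to reject H0.

rho = -0.0833, p = 0.831214, fail to reject H0 at alpha = 0.1.


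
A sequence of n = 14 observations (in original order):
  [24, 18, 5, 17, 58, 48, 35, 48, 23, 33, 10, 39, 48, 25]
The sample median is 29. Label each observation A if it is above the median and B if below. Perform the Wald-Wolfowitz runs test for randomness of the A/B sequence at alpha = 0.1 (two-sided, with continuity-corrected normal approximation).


Step 1: Compute median = 29; label A = above, B = below.
Labels in order: BBBBAAAABABAAB  (n_A = 7, n_B = 7)
Step 2: Count runs R = 7.
Step 3: Under H0 (random ordering), E[R] = 2*n_A*n_B/(n_A+n_B) + 1 = 2*7*7/14 + 1 = 8.0000.
        Var[R] = 2*n_A*n_B*(2*n_A*n_B - n_A - n_B) / ((n_A+n_B)^2 * (n_A+n_B-1)) = 8232/2548 = 3.2308.
        SD[R] = 1.7974.
Step 4: Continuity-corrected z = (R + 0.5 - E[R]) / SD[R] = (7 + 0.5 - 8.0000) / 1.7974 = -0.2782.
Step 5: Two-sided p-value via normal approximation = 2*(1 - Phi(|z|)) = 0.780879.
Step 6: alpha = 0.1. fail to reject H0.

R = 7, z = -0.2782, p = 0.780879, fail to reject H0.


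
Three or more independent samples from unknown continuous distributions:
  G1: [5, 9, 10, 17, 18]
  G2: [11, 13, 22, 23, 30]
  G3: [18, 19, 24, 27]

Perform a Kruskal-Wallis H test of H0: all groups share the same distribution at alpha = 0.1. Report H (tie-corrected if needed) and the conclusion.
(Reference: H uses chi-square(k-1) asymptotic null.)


Step 1: Combine all N = 14 observations and assign midranks.
sorted (value, group, rank): (5,G1,1), (9,G1,2), (10,G1,3), (11,G2,4), (13,G2,5), (17,G1,6), (18,G1,7.5), (18,G3,7.5), (19,G3,9), (22,G2,10), (23,G2,11), (24,G3,12), (27,G3,13), (30,G2,14)
Step 2: Sum ranks within each group.
R_1 = 19.5 (n_1 = 5)
R_2 = 44 (n_2 = 5)
R_3 = 41.5 (n_3 = 4)
Step 3: H = 12/(N(N+1)) * sum(R_i^2/n_i) - 3(N+1)
     = 12/(14*15) * (19.5^2/5 + 44^2/5 + 41.5^2/4) - 3*15
     = 0.057143 * 893.812 - 45
     = 6.075000.
Step 4: Ties present; correction factor C = 1 - 6/(14^3 - 14) = 0.997802. Corrected H = 6.075000 / 0.997802 = 6.088381.
Step 5: Under H0, H ~ chi^2(2); p-value = 0.047635.
Step 6: alpha = 0.1. reject H0.

H = 6.0884, df = 2, p = 0.047635, reject H0.


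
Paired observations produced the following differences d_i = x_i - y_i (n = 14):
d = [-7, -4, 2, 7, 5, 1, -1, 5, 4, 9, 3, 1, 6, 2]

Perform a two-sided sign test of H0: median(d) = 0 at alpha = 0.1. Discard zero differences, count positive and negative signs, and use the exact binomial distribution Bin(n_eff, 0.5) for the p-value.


Step 1: Discard zero differences. Original n = 14; n_eff = number of nonzero differences = 14.
Nonzero differences (with sign): -7, -4, +2, +7, +5, +1, -1, +5, +4, +9, +3, +1, +6, +2
Step 2: Count signs: positive = 11, negative = 3.
Step 3: Under H0: P(positive) = 0.5, so the number of positives S ~ Bin(14, 0.5).
Step 4: Two-sided exact p-value = sum of Bin(14,0.5) probabilities at or below the observed probability = 0.057373.
Step 5: alpha = 0.1. reject H0.

n_eff = 14, pos = 11, neg = 3, p = 0.057373, reject H0.


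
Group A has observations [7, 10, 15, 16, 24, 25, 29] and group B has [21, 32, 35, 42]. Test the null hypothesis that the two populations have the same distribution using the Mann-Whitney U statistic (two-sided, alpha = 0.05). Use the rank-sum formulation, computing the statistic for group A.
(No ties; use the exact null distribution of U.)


Step 1: Combine and sort all 11 observations; assign midranks.
sorted (value, group): (7,X), (10,X), (15,X), (16,X), (21,Y), (24,X), (25,X), (29,X), (32,Y), (35,Y), (42,Y)
ranks: 7->1, 10->2, 15->3, 16->4, 21->5, 24->6, 25->7, 29->8, 32->9, 35->10, 42->11
Step 2: Rank sum for X: R1 = 1 + 2 + 3 + 4 + 6 + 7 + 8 = 31.
Step 3: U_X = R1 - n1(n1+1)/2 = 31 - 7*8/2 = 31 - 28 = 3.
       U_Y = n1*n2 - U_X = 28 - 3 = 25.
Step 4: No ties, so the exact null distribution of U (based on enumerating the C(11,7) = 330 equally likely rank assignments) gives the two-sided p-value.
Step 5: p-value = 0.042424; compare to alpha = 0.05. reject H0.

U_X = 3, p = 0.042424, reject H0 at alpha = 0.05.


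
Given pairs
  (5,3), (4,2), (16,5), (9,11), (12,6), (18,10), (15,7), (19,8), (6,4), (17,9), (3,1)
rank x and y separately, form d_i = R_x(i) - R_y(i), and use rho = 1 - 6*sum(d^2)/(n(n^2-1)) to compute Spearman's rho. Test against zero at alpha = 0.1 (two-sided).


Step 1: Rank x and y separately (midranks; no ties here).
rank(x): 5->3, 4->2, 16->8, 9->5, 12->6, 18->10, 15->7, 19->11, 6->4, 17->9, 3->1
rank(y): 3->3, 2->2, 5->5, 11->11, 6->6, 10->10, 7->7, 8->8, 4->4, 9->9, 1->1
Step 2: d_i = R_x(i) - R_y(i); compute d_i^2.
  (3-3)^2=0, (2-2)^2=0, (8-5)^2=9, (5-11)^2=36, (6-6)^2=0, (10-10)^2=0, (7-7)^2=0, (11-8)^2=9, (4-4)^2=0, (9-9)^2=0, (1-1)^2=0
sum(d^2) = 54.
Step 3: rho = 1 - 6*54 / (11*(11^2 - 1)) = 1 - 324/1320 = 0.754545.
Step 4: Under H0, t = rho * sqrt((n-2)/(1-rho^2)) = 3.4494 ~ t(9).
Step 5: Two-sided p-value from the t-distribution with 9 df = 0.007282.
Step 6: alpha = 0.1. reject H0.

rho = 0.7545, p = 0.007282, reject H0 at alpha = 0.1.


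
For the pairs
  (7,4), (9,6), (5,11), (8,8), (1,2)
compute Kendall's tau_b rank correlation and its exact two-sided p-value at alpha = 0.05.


Step 1: Enumerate the 10 unordered pairs (i,j) with i<j and classify each by sign(x_j-x_i) * sign(y_j-y_i).
  (1,2):dx=+2,dy=+2->C; (1,3):dx=-2,dy=+7->D; (1,4):dx=+1,dy=+4->C; (1,5):dx=-6,dy=-2->C
  (2,3):dx=-4,dy=+5->D; (2,4):dx=-1,dy=+2->D; (2,5):dx=-8,dy=-4->C; (3,4):dx=+3,dy=-3->D
  (3,5):dx=-4,dy=-9->C; (4,5):dx=-7,dy=-6->C
Step 2: C = 6, D = 4, total pairs = 10.
Step 3: tau = (C - D)/(n(n-1)/2) = (6 - 4)/10 = 0.200000.
Step 4: Exact two-sided p-value (enumerate n! = 120 permutations of y under H0): p = 0.816667.
Step 5: alpha = 0.05. fail to reject H0.

tau_b = 0.2000 (C=6, D=4), p = 0.816667, fail to reject H0.


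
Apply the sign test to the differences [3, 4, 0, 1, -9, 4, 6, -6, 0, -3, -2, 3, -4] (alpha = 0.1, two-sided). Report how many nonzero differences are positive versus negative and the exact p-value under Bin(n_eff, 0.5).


Step 1: Discard zero differences. Original n = 13; n_eff = number of nonzero differences = 11.
Nonzero differences (with sign): +3, +4, +1, -9, +4, +6, -6, -3, -2, +3, -4
Step 2: Count signs: positive = 6, negative = 5.
Step 3: Under H0: P(positive) = 0.5, so the number of positives S ~ Bin(11, 0.5).
Step 4: Two-sided exact p-value = sum of Bin(11,0.5) probabilities at or below the observed probability = 1.000000.
Step 5: alpha = 0.1. fail to reject H0.

n_eff = 11, pos = 6, neg = 5, p = 1.000000, fail to reject H0.


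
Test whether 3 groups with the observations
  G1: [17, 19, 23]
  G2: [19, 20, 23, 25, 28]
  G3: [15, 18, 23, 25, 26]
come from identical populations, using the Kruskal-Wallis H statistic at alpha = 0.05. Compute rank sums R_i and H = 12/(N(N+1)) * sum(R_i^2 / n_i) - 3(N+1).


Step 1: Combine all N = 13 observations and assign midranks.
sorted (value, group, rank): (15,G3,1), (17,G1,2), (18,G3,3), (19,G1,4.5), (19,G2,4.5), (20,G2,6), (23,G1,8), (23,G2,8), (23,G3,8), (25,G2,10.5), (25,G3,10.5), (26,G3,12), (28,G2,13)
Step 2: Sum ranks within each group.
R_1 = 14.5 (n_1 = 3)
R_2 = 42 (n_2 = 5)
R_3 = 34.5 (n_3 = 5)
Step 3: H = 12/(N(N+1)) * sum(R_i^2/n_i) - 3(N+1)
     = 12/(13*14) * (14.5^2/3 + 42^2/5 + 34.5^2/5) - 3*14
     = 0.065934 * 660.933 - 42
     = 1.578022.
Step 4: Ties present; correction factor C = 1 - 36/(13^3 - 13) = 0.983516. Corrected H = 1.578022 / 0.983516 = 1.604469.
Step 5: Under H0, H ~ chi^2(2); p-value = 0.448326.
Step 6: alpha = 0.05. fail to reject H0.

H = 1.6045, df = 2, p = 0.448326, fail to reject H0.


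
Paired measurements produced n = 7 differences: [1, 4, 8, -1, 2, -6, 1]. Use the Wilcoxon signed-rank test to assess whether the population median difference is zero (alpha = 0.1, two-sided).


Step 1: Drop any zero differences (none here) and take |d_i|.
|d| = [1, 4, 8, 1, 2, 6, 1]
Step 2: Midrank |d_i| (ties get averaged ranks).
ranks: |1|->2, |4|->5, |8|->7, |1|->2, |2|->4, |6|->6, |1|->2
Step 3: Attach original signs; sum ranks with positive sign and with negative sign.
W+ = 2 + 5 + 7 + 4 + 2 = 20
W- = 2 + 6 = 8
(Check: W+ + W- = 28 should equal n(n+1)/2 = 28.)
Step 4: Test statistic W = min(W+, W-) = 8.
Step 5: Ties in |d|, so use the tie-corrected normal approximation.
        E[W] = n(n+1)/4 = 7*8/4 = 14.
        Tie groups: |d|=1 (t=3); sum(t^3 - t) = 24.
        Var[W] = n(n+1)(2n+1)/24 - sum(t^3-t)/48 = 840/24 - 24/48 = 34.5.
        z = (W - E[W]) / sqrt(Var[W]) = (8 - 14) / 5.8737 = -1.0215.
        Two-sided p = 2*Phi(z) = 0.307014.
Step 6: alpha = 0.1. fail to reject H0.

W+ = 20, W- = 8, W = min = 8, p = 0.307014, fail to reject H0.


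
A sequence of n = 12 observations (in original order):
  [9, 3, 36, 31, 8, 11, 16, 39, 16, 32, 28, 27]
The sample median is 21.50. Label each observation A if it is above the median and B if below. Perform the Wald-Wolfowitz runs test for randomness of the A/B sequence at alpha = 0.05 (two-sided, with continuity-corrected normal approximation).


Step 1: Compute median = 21.50; label A = above, B = below.
Labels in order: BBAABBBABAAA  (n_A = 6, n_B = 6)
Step 2: Count runs R = 6.
Step 3: Under H0 (random ordering), E[R] = 2*n_A*n_B/(n_A+n_B) + 1 = 2*6*6/12 + 1 = 7.0000.
        Var[R] = 2*n_A*n_B*(2*n_A*n_B - n_A - n_B) / ((n_A+n_B)^2 * (n_A+n_B-1)) = 4320/1584 = 2.7273.
        SD[R] = 1.6514.
Step 4: Continuity-corrected z = (R + 0.5 - E[R]) / SD[R] = (6 + 0.5 - 7.0000) / 1.6514 = -0.3028.
Step 5: Two-sided p-value via normal approximation = 2*(1 - Phi(|z|)) = 0.762069.
Step 6: alpha = 0.05. fail to reject H0.

R = 6, z = -0.3028, p = 0.762069, fail to reject H0.


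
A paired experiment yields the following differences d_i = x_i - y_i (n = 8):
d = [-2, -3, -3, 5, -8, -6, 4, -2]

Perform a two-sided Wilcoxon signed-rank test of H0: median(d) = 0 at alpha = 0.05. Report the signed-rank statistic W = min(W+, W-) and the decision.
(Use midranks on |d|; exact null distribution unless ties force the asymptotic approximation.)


Step 1: Drop any zero differences (none here) and take |d_i|.
|d| = [2, 3, 3, 5, 8, 6, 4, 2]
Step 2: Midrank |d_i| (ties get averaged ranks).
ranks: |2|->1.5, |3|->3.5, |3|->3.5, |5|->6, |8|->8, |6|->7, |4|->5, |2|->1.5
Step 3: Attach original signs; sum ranks with positive sign and with negative sign.
W+ = 6 + 5 = 11
W- = 1.5 + 3.5 + 3.5 + 8 + 7 + 1.5 = 25
(Check: W+ + W- = 36 should equal n(n+1)/2 = 36.)
Step 4: Test statistic W = min(W+, W-) = 11.
Step 5: Ties in |d|, so use the tie-corrected normal approximation.
        E[W] = n(n+1)/4 = 8*9/4 = 18.
        Tie groups: |d|=2 (t=2), |d|=3 (t=2); sum(t^3 - t) = 12.
        Var[W] = n(n+1)(2n+1)/24 - sum(t^3-t)/48 = 1224/24 - 12/48 = 50.75.
        z = (W - E[W]) / sqrt(Var[W]) = (11 - 18) / 7.1239 = -0.9826.
        Two-sided p = 2*Phi(z) = 0.325801.
Step 6: alpha = 0.05. fail to reject H0.

W+ = 11, W- = 25, W = min = 11, p = 0.325801, fail to reject H0.


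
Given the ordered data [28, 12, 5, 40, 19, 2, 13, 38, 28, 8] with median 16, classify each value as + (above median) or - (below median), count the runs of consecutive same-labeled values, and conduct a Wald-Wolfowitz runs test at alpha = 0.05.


Step 1: Compute median = 16; label A = above, B = below.
Labels in order: ABBAABBAAB  (n_A = 5, n_B = 5)
Step 2: Count runs R = 6.
Step 3: Under H0 (random ordering), E[R] = 2*n_A*n_B/(n_A+n_B) + 1 = 2*5*5/10 + 1 = 6.0000.
        Var[R] = 2*n_A*n_B*(2*n_A*n_B - n_A - n_B) / ((n_A+n_B)^2 * (n_A+n_B-1)) = 2000/900 = 2.2222.
        SD[R] = 1.4907.
Step 4: R = E[R], so z = 0 with no continuity correction.
Step 5: Two-sided p-value via normal approximation = 2*(1 - Phi(|z|)) = 1.000000.
Step 6: alpha = 0.05. fail to reject H0.

R = 6, z = 0.0000, p = 1.000000, fail to reject H0.


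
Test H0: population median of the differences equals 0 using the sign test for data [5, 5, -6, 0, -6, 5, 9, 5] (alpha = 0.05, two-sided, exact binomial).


Step 1: Discard zero differences. Original n = 8; n_eff = number of nonzero differences = 7.
Nonzero differences (with sign): +5, +5, -6, -6, +5, +9, +5
Step 2: Count signs: positive = 5, negative = 2.
Step 3: Under H0: P(positive) = 0.5, so the number of positives S ~ Bin(7, 0.5).
Step 4: Two-sided exact p-value = sum of Bin(7,0.5) probabilities at or below the observed probability = 0.453125.
Step 5: alpha = 0.05. fail to reject H0.

n_eff = 7, pos = 5, neg = 2, p = 0.453125, fail to reject H0.


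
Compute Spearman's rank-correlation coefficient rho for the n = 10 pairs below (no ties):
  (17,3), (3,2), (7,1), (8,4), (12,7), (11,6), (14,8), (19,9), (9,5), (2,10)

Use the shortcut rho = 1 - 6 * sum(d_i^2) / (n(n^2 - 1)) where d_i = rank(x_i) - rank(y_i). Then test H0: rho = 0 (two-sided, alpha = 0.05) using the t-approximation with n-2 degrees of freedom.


Step 1: Rank x and y separately (midranks; no ties here).
rank(x): 17->9, 3->2, 7->3, 8->4, 12->7, 11->6, 14->8, 19->10, 9->5, 2->1
rank(y): 3->3, 2->2, 1->1, 4->4, 7->7, 6->6, 8->8, 9->9, 5->5, 10->10
Step 2: d_i = R_x(i) - R_y(i); compute d_i^2.
  (9-3)^2=36, (2-2)^2=0, (3-1)^2=4, (4-4)^2=0, (7-7)^2=0, (6-6)^2=0, (8-8)^2=0, (10-9)^2=1, (5-5)^2=0, (1-10)^2=81
sum(d^2) = 122.
Step 3: rho = 1 - 6*122 / (10*(10^2 - 1)) = 1 - 732/990 = 0.260606.
Step 4: Under H0, t = rho * sqrt((n-2)/(1-rho^2)) = 0.7635 ~ t(8).
Step 5: Two-sided p-value from the t-distribution with 8 df = 0.467089.
Step 6: alpha = 0.05. fail to reject H0.

rho = 0.2606, p = 0.467089, fail to reject H0 at alpha = 0.05.


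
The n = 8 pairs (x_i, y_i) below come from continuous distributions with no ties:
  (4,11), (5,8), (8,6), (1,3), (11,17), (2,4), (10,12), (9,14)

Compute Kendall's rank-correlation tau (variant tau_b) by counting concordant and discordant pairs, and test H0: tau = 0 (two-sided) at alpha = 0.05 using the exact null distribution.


Step 1: Enumerate the 28 unordered pairs (i,j) with i<j and classify each by sign(x_j-x_i) * sign(y_j-y_i).
  (1,2):dx=+1,dy=-3->D; (1,3):dx=+4,dy=-5->D; (1,4):dx=-3,dy=-8->C; (1,5):dx=+7,dy=+6->C
  (1,6):dx=-2,dy=-7->C; (1,7):dx=+6,dy=+1->C; (1,8):dx=+5,dy=+3->C; (2,3):dx=+3,dy=-2->D
  (2,4):dx=-4,dy=-5->C; (2,5):dx=+6,dy=+9->C; (2,6):dx=-3,dy=-4->C; (2,7):dx=+5,dy=+4->C
  (2,8):dx=+4,dy=+6->C; (3,4):dx=-7,dy=-3->C; (3,5):dx=+3,dy=+11->C; (3,6):dx=-6,dy=-2->C
  (3,7):dx=+2,dy=+6->C; (3,8):dx=+1,dy=+8->C; (4,5):dx=+10,dy=+14->C; (4,6):dx=+1,dy=+1->C
  (4,7):dx=+9,dy=+9->C; (4,8):dx=+8,dy=+11->C; (5,6):dx=-9,dy=-13->C; (5,7):dx=-1,dy=-5->C
  (5,8):dx=-2,dy=-3->C; (6,7):dx=+8,dy=+8->C; (6,8):dx=+7,dy=+10->C; (7,8):dx=-1,dy=+2->D
Step 2: C = 24, D = 4, total pairs = 28.
Step 3: tau = (C - D)/(n(n-1)/2) = (24 - 4)/28 = 0.714286.
Step 4: Exact two-sided p-value (enumerate n! = 40320 permutations of y under H0): p = 0.014137.
Step 5: alpha = 0.05. reject H0.

tau_b = 0.7143 (C=24, D=4), p = 0.014137, reject H0.


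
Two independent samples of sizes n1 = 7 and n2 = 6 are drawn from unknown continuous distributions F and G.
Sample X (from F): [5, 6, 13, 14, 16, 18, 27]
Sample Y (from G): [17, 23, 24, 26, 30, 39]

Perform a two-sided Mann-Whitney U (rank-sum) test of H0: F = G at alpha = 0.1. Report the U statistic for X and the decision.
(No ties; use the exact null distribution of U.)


Step 1: Combine and sort all 13 observations; assign midranks.
sorted (value, group): (5,X), (6,X), (13,X), (14,X), (16,X), (17,Y), (18,X), (23,Y), (24,Y), (26,Y), (27,X), (30,Y), (39,Y)
ranks: 5->1, 6->2, 13->3, 14->4, 16->5, 17->6, 18->7, 23->8, 24->9, 26->10, 27->11, 30->12, 39->13
Step 2: Rank sum for X: R1 = 1 + 2 + 3 + 4 + 5 + 7 + 11 = 33.
Step 3: U_X = R1 - n1(n1+1)/2 = 33 - 7*8/2 = 33 - 28 = 5.
       U_Y = n1*n2 - U_X = 42 - 5 = 37.
Step 4: No ties, so the exact null distribution of U (based on enumerating the C(13,7) = 1716 equally likely rank assignments) gives the two-sided p-value.
Step 5: p-value = 0.022145; compare to alpha = 0.1. reject H0.

U_X = 5, p = 0.022145, reject H0 at alpha = 0.1.


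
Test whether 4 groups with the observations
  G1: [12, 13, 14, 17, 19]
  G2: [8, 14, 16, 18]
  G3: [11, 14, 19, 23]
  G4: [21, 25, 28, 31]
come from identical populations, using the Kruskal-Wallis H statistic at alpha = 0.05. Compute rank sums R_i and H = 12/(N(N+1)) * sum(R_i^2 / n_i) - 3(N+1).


Step 1: Combine all N = 17 observations and assign midranks.
sorted (value, group, rank): (8,G2,1), (11,G3,2), (12,G1,3), (13,G1,4), (14,G1,6), (14,G2,6), (14,G3,6), (16,G2,8), (17,G1,9), (18,G2,10), (19,G1,11.5), (19,G3,11.5), (21,G4,13), (23,G3,14), (25,G4,15), (28,G4,16), (31,G4,17)
Step 2: Sum ranks within each group.
R_1 = 33.5 (n_1 = 5)
R_2 = 25 (n_2 = 4)
R_3 = 33.5 (n_3 = 4)
R_4 = 61 (n_4 = 4)
Step 3: H = 12/(N(N+1)) * sum(R_i^2/n_i) - 3(N+1)
     = 12/(17*18) * (33.5^2/5 + 25^2/4 + 33.5^2/4 + 61^2/4) - 3*18
     = 0.039216 * 1591.51 - 54
     = 8.412255.
Step 4: Ties present; correction factor C = 1 - 30/(17^3 - 17) = 0.993873. Corrected H = 8.412255 / 0.993873 = 8.464118.
Step 5: Under H0, H ~ chi^2(3); p-value = 0.037333.
Step 6: alpha = 0.05. reject H0.

H = 8.4641, df = 3, p = 0.037333, reject H0.


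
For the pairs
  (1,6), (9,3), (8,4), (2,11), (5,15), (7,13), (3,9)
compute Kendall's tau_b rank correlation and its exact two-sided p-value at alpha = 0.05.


Step 1: Enumerate the 21 unordered pairs (i,j) with i<j and classify each by sign(x_j-x_i) * sign(y_j-y_i).
  (1,2):dx=+8,dy=-3->D; (1,3):dx=+7,dy=-2->D; (1,4):dx=+1,dy=+5->C; (1,5):dx=+4,dy=+9->C
  (1,6):dx=+6,dy=+7->C; (1,7):dx=+2,dy=+3->C; (2,3):dx=-1,dy=+1->D; (2,4):dx=-7,dy=+8->D
  (2,5):dx=-4,dy=+12->D; (2,6):dx=-2,dy=+10->D; (2,7):dx=-6,dy=+6->D; (3,4):dx=-6,dy=+7->D
  (3,5):dx=-3,dy=+11->D; (3,6):dx=-1,dy=+9->D; (3,7):dx=-5,dy=+5->D; (4,5):dx=+3,dy=+4->C
  (4,6):dx=+5,dy=+2->C; (4,7):dx=+1,dy=-2->D; (5,6):dx=+2,dy=-2->D; (5,7):dx=-2,dy=-6->C
  (6,7):dx=-4,dy=-4->C
Step 2: C = 8, D = 13, total pairs = 21.
Step 3: tau = (C - D)/(n(n-1)/2) = (8 - 13)/21 = -0.238095.
Step 4: Exact two-sided p-value (enumerate n! = 5040 permutations of y under H0): p = 0.561905.
Step 5: alpha = 0.05. fail to reject H0.

tau_b = -0.2381 (C=8, D=13), p = 0.561905, fail to reject H0.


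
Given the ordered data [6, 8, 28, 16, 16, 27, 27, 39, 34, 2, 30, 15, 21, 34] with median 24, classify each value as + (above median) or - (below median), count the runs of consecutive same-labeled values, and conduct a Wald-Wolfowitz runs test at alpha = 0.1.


Step 1: Compute median = 24; label A = above, B = below.
Labels in order: BBABBAAAABABBA  (n_A = 7, n_B = 7)
Step 2: Count runs R = 8.
Step 3: Under H0 (random ordering), E[R] = 2*n_A*n_B/(n_A+n_B) + 1 = 2*7*7/14 + 1 = 8.0000.
        Var[R] = 2*n_A*n_B*(2*n_A*n_B - n_A - n_B) / ((n_A+n_B)^2 * (n_A+n_B-1)) = 8232/2548 = 3.2308.
        SD[R] = 1.7974.
Step 4: R = E[R], so z = 0 with no continuity correction.
Step 5: Two-sided p-value via normal approximation = 2*(1 - Phi(|z|)) = 1.000000.
Step 6: alpha = 0.1. fail to reject H0.

R = 8, z = 0.0000, p = 1.000000, fail to reject H0.


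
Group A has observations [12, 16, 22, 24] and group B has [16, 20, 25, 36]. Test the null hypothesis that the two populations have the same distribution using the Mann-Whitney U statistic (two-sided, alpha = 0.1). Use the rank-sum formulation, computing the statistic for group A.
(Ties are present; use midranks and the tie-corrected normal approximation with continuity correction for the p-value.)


Step 1: Combine and sort all 8 observations; assign midranks.
sorted (value, group): (12,X), (16,X), (16,Y), (20,Y), (22,X), (24,X), (25,Y), (36,Y)
ranks: 12->1, 16->2.5, 16->2.5, 20->4, 22->5, 24->6, 25->7, 36->8
Step 2: Rank sum for X: R1 = 1 + 2.5 + 5 + 6 = 14.5.
Step 3: U_X = R1 - n1(n1+1)/2 = 14.5 - 4*5/2 = 14.5 - 10 = 4.5.
       U_Y = n1*n2 - U_X = 16 - 4.5 = 11.5.
Step 4: Ties are present, so use the tie-corrected normal approximation (with continuity correction) for the p-value.
Step 5: p-value = 0.383630; compare to alpha = 0.1. fail to reject H0.

U_X = 4.5, p = 0.383630, fail to reject H0 at alpha = 0.1.


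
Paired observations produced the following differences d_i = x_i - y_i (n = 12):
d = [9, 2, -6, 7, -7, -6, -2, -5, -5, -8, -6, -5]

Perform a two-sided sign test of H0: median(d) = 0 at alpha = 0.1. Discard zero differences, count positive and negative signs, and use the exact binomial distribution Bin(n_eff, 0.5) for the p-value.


Step 1: Discard zero differences. Original n = 12; n_eff = number of nonzero differences = 12.
Nonzero differences (with sign): +9, +2, -6, +7, -7, -6, -2, -5, -5, -8, -6, -5
Step 2: Count signs: positive = 3, negative = 9.
Step 3: Under H0: P(positive) = 0.5, so the number of positives S ~ Bin(12, 0.5).
Step 4: Two-sided exact p-value = sum of Bin(12,0.5) probabilities at or below the observed probability = 0.145996.
Step 5: alpha = 0.1. fail to reject H0.

n_eff = 12, pos = 3, neg = 9, p = 0.145996, fail to reject H0.


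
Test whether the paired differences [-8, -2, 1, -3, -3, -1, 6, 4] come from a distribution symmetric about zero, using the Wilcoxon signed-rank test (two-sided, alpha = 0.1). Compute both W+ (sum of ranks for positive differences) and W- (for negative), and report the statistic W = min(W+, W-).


Step 1: Drop any zero differences (none here) and take |d_i|.
|d| = [8, 2, 1, 3, 3, 1, 6, 4]
Step 2: Midrank |d_i| (ties get averaged ranks).
ranks: |8|->8, |2|->3, |1|->1.5, |3|->4.5, |3|->4.5, |1|->1.5, |6|->7, |4|->6
Step 3: Attach original signs; sum ranks with positive sign and with negative sign.
W+ = 1.5 + 7 + 6 = 14.5
W- = 8 + 3 + 4.5 + 4.5 + 1.5 = 21.5
(Check: W+ + W- = 36 should equal n(n+1)/2 = 36.)
Step 4: Test statistic W = min(W+, W-) = 14.5.
Step 5: Ties in |d|, so use the tie-corrected normal approximation.
        E[W] = n(n+1)/4 = 8*9/4 = 18.
        Tie groups: |d|=1 (t=2), |d|=3 (t=2); sum(t^3 - t) = 12.
        Var[W] = n(n+1)(2n+1)/24 - sum(t^3-t)/48 = 1224/24 - 12/48 = 50.75.
        z = (W - E[W]) / sqrt(Var[W]) = (14.5 - 18) / 7.1239 = -0.4913.
        Two-sided p = 2*Phi(z) = 0.623212.
Step 6: alpha = 0.1. fail to reject H0.

W+ = 14.5, W- = 21.5, W = min = 14.5, p = 0.623212, fail to reject H0.


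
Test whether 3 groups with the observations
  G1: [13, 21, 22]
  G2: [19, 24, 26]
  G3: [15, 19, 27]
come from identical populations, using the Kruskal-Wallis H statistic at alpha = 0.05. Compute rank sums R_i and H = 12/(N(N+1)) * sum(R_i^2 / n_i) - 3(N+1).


Step 1: Combine all N = 9 observations and assign midranks.
sorted (value, group, rank): (13,G1,1), (15,G3,2), (19,G2,3.5), (19,G3,3.5), (21,G1,5), (22,G1,6), (24,G2,7), (26,G2,8), (27,G3,9)
Step 2: Sum ranks within each group.
R_1 = 12 (n_1 = 3)
R_2 = 18.5 (n_2 = 3)
R_3 = 14.5 (n_3 = 3)
Step 3: H = 12/(N(N+1)) * sum(R_i^2/n_i) - 3(N+1)
     = 12/(9*10) * (12^2/3 + 18.5^2/3 + 14.5^2/3) - 3*10
     = 0.133333 * 232.167 - 30
     = 0.955556.
Step 4: Ties present; correction factor C = 1 - 6/(9^3 - 9) = 0.991667. Corrected H = 0.955556 / 0.991667 = 0.963585.
Step 5: Under H0, H ~ chi^2(2); p-value = 0.617675.
Step 6: alpha = 0.05. fail to reject H0.

H = 0.9636, df = 2, p = 0.617675, fail to reject H0.
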